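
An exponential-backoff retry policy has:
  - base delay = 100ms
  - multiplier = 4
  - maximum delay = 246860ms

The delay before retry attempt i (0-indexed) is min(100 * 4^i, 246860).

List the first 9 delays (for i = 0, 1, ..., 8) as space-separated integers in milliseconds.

Answer: 100 400 1600 6400 25600 102400 246860 246860 246860

Derivation:
Computing each delay:
  i=0: min(100*4^0, 246860) = 100
  i=1: min(100*4^1, 246860) = 400
  i=2: min(100*4^2, 246860) = 1600
  i=3: min(100*4^3, 246860) = 6400
  i=4: min(100*4^4, 246860) = 25600
  i=5: min(100*4^5, 246860) = 102400
  i=6: min(100*4^6, 246860) = 246860
  i=7: min(100*4^7, 246860) = 246860
  i=8: min(100*4^8, 246860) = 246860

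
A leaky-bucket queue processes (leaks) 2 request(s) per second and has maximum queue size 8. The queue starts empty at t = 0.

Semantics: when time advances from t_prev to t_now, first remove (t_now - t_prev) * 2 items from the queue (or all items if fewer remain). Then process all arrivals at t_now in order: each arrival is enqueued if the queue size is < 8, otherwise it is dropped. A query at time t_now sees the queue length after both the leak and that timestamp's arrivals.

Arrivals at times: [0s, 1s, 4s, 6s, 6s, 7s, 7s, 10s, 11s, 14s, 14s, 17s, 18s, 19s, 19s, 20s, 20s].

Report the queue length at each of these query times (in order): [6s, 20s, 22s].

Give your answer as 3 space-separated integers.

Queue lengths at query times:
  query t=6s: backlog = 2
  query t=20s: backlog = 2
  query t=22s: backlog = 0

Answer: 2 2 0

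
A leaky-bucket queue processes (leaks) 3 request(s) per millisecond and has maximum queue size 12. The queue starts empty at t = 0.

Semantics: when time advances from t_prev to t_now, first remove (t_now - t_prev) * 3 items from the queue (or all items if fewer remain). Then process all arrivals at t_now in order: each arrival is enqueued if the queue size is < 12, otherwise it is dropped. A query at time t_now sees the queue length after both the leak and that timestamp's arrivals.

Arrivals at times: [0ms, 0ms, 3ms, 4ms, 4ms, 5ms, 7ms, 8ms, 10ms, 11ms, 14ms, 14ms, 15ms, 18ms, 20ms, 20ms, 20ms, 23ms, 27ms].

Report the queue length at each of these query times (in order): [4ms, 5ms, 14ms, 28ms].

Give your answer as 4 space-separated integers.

Queue lengths at query times:
  query t=4ms: backlog = 2
  query t=5ms: backlog = 1
  query t=14ms: backlog = 2
  query t=28ms: backlog = 0

Answer: 2 1 2 0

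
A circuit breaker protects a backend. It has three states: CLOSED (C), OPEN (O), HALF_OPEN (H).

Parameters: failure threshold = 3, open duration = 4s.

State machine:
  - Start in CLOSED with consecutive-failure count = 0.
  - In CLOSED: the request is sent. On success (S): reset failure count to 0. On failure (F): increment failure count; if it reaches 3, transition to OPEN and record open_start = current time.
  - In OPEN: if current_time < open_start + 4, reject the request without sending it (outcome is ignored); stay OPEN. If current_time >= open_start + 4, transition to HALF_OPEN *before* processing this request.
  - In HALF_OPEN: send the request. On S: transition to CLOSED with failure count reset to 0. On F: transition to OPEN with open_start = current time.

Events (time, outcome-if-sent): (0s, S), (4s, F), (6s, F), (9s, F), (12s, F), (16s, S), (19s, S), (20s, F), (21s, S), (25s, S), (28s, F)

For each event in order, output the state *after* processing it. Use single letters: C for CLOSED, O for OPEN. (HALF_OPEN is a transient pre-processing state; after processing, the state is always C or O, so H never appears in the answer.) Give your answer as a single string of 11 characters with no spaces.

Answer: CCCOOCCCCCC

Derivation:
State after each event:
  event#1 t=0s outcome=S: state=CLOSED
  event#2 t=4s outcome=F: state=CLOSED
  event#3 t=6s outcome=F: state=CLOSED
  event#4 t=9s outcome=F: state=OPEN
  event#5 t=12s outcome=F: state=OPEN
  event#6 t=16s outcome=S: state=CLOSED
  event#7 t=19s outcome=S: state=CLOSED
  event#8 t=20s outcome=F: state=CLOSED
  event#9 t=21s outcome=S: state=CLOSED
  event#10 t=25s outcome=S: state=CLOSED
  event#11 t=28s outcome=F: state=CLOSED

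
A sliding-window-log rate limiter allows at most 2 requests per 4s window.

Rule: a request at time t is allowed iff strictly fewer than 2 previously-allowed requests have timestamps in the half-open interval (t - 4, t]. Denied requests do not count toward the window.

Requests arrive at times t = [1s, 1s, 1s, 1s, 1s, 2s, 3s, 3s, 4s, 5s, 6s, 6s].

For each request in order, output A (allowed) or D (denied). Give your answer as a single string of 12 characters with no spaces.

Answer: AADDDDDDDAAD

Derivation:
Tracking allowed requests in the window:
  req#1 t=1s: ALLOW
  req#2 t=1s: ALLOW
  req#3 t=1s: DENY
  req#4 t=1s: DENY
  req#5 t=1s: DENY
  req#6 t=2s: DENY
  req#7 t=3s: DENY
  req#8 t=3s: DENY
  req#9 t=4s: DENY
  req#10 t=5s: ALLOW
  req#11 t=6s: ALLOW
  req#12 t=6s: DENY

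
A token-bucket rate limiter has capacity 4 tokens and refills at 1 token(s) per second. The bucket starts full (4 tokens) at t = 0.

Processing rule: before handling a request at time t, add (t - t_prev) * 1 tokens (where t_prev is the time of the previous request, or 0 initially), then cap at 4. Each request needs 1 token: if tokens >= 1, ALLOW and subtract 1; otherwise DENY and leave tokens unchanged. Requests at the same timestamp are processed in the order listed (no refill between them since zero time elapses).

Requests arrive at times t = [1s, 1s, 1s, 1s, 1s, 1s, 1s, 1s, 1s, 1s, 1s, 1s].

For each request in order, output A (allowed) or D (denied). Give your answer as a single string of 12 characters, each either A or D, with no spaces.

Answer: AAAADDDDDDDD

Derivation:
Simulating step by step:
  req#1 t=1s: ALLOW
  req#2 t=1s: ALLOW
  req#3 t=1s: ALLOW
  req#4 t=1s: ALLOW
  req#5 t=1s: DENY
  req#6 t=1s: DENY
  req#7 t=1s: DENY
  req#8 t=1s: DENY
  req#9 t=1s: DENY
  req#10 t=1s: DENY
  req#11 t=1s: DENY
  req#12 t=1s: DENY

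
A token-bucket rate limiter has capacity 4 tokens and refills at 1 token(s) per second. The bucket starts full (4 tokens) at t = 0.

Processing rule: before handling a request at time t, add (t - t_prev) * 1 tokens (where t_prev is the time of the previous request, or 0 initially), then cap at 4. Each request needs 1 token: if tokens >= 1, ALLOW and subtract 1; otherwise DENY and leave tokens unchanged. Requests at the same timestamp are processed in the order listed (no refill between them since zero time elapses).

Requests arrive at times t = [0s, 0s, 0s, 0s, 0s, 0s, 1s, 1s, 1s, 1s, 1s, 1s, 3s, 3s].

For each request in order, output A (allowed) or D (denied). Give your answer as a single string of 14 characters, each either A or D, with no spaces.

Simulating step by step:
  req#1 t=0s: ALLOW
  req#2 t=0s: ALLOW
  req#3 t=0s: ALLOW
  req#4 t=0s: ALLOW
  req#5 t=0s: DENY
  req#6 t=0s: DENY
  req#7 t=1s: ALLOW
  req#8 t=1s: DENY
  req#9 t=1s: DENY
  req#10 t=1s: DENY
  req#11 t=1s: DENY
  req#12 t=1s: DENY
  req#13 t=3s: ALLOW
  req#14 t=3s: ALLOW

Answer: AAAADDADDDDDAA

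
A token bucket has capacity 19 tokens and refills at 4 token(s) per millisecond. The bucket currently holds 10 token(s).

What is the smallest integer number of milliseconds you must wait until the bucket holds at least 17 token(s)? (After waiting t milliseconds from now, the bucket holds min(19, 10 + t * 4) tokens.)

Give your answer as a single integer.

Need 10 + t * 4 >= 17, so t >= 7/4.
Smallest integer t = ceil(7/4) = 2.

Answer: 2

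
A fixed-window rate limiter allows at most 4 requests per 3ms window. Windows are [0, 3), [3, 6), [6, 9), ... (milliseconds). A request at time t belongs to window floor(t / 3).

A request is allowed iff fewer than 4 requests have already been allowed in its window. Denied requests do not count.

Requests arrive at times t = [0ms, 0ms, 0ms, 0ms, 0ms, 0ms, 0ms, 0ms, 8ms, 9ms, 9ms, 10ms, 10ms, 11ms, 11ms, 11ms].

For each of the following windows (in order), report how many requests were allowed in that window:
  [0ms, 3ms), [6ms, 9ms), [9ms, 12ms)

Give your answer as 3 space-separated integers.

Answer: 4 1 4

Derivation:
Processing requests:
  req#1 t=0ms (window 0): ALLOW
  req#2 t=0ms (window 0): ALLOW
  req#3 t=0ms (window 0): ALLOW
  req#4 t=0ms (window 0): ALLOW
  req#5 t=0ms (window 0): DENY
  req#6 t=0ms (window 0): DENY
  req#7 t=0ms (window 0): DENY
  req#8 t=0ms (window 0): DENY
  req#9 t=8ms (window 2): ALLOW
  req#10 t=9ms (window 3): ALLOW
  req#11 t=9ms (window 3): ALLOW
  req#12 t=10ms (window 3): ALLOW
  req#13 t=10ms (window 3): ALLOW
  req#14 t=11ms (window 3): DENY
  req#15 t=11ms (window 3): DENY
  req#16 t=11ms (window 3): DENY

Allowed counts by window: 4 1 4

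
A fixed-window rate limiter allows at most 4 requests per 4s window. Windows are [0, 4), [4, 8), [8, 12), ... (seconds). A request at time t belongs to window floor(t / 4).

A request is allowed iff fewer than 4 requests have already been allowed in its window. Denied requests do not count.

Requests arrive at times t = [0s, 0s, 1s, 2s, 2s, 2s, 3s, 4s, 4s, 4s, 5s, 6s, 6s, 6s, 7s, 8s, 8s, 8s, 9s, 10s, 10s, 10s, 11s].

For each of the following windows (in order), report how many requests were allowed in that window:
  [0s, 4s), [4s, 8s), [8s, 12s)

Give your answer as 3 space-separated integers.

Answer: 4 4 4

Derivation:
Processing requests:
  req#1 t=0s (window 0): ALLOW
  req#2 t=0s (window 0): ALLOW
  req#3 t=1s (window 0): ALLOW
  req#4 t=2s (window 0): ALLOW
  req#5 t=2s (window 0): DENY
  req#6 t=2s (window 0): DENY
  req#7 t=3s (window 0): DENY
  req#8 t=4s (window 1): ALLOW
  req#9 t=4s (window 1): ALLOW
  req#10 t=4s (window 1): ALLOW
  req#11 t=5s (window 1): ALLOW
  req#12 t=6s (window 1): DENY
  req#13 t=6s (window 1): DENY
  req#14 t=6s (window 1): DENY
  req#15 t=7s (window 1): DENY
  req#16 t=8s (window 2): ALLOW
  req#17 t=8s (window 2): ALLOW
  req#18 t=8s (window 2): ALLOW
  req#19 t=9s (window 2): ALLOW
  req#20 t=10s (window 2): DENY
  req#21 t=10s (window 2): DENY
  req#22 t=10s (window 2): DENY
  req#23 t=11s (window 2): DENY

Allowed counts by window: 4 4 4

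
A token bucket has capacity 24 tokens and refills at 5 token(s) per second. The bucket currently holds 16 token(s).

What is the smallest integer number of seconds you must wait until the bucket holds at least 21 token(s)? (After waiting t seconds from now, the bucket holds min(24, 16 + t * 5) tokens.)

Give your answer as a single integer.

Need 16 + t * 5 >= 21, so t >= 5/5.
Smallest integer t = ceil(5/5) = 1.

Answer: 1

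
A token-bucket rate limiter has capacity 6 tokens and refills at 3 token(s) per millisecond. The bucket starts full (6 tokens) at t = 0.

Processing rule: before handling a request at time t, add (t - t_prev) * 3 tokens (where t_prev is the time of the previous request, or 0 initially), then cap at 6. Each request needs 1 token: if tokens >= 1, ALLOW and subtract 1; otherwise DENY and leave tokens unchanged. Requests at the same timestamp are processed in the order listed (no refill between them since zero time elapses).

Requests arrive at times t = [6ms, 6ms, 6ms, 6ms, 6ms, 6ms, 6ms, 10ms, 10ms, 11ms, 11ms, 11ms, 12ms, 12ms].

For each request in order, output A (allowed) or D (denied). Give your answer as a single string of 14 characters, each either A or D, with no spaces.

Simulating step by step:
  req#1 t=6ms: ALLOW
  req#2 t=6ms: ALLOW
  req#3 t=6ms: ALLOW
  req#4 t=6ms: ALLOW
  req#5 t=6ms: ALLOW
  req#6 t=6ms: ALLOW
  req#7 t=6ms: DENY
  req#8 t=10ms: ALLOW
  req#9 t=10ms: ALLOW
  req#10 t=11ms: ALLOW
  req#11 t=11ms: ALLOW
  req#12 t=11ms: ALLOW
  req#13 t=12ms: ALLOW
  req#14 t=12ms: ALLOW

Answer: AAAAAADAAAAAAA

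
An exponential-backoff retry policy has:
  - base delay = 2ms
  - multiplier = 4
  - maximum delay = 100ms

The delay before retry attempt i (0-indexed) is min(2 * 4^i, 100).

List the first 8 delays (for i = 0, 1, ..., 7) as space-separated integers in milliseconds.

Computing each delay:
  i=0: min(2*4^0, 100) = 2
  i=1: min(2*4^1, 100) = 8
  i=2: min(2*4^2, 100) = 32
  i=3: min(2*4^3, 100) = 100
  i=4: min(2*4^4, 100) = 100
  i=5: min(2*4^5, 100) = 100
  i=6: min(2*4^6, 100) = 100
  i=7: min(2*4^7, 100) = 100

Answer: 2 8 32 100 100 100 100 100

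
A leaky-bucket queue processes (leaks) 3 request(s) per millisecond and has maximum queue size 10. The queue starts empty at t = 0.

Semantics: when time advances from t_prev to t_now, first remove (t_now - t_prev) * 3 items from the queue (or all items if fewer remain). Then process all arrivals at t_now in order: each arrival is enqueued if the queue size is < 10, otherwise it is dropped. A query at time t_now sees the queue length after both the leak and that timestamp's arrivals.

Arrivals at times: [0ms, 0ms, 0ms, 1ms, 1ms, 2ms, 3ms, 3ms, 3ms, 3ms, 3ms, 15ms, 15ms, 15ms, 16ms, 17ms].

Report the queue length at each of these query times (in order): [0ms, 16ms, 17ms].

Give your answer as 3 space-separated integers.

Answer: 3 1 1

Derivation:
Queue lengths at query times:
  query t=0ms: backlog = 3
  query t=16ms: backlog = 1
  query t=17ms: backlog = 1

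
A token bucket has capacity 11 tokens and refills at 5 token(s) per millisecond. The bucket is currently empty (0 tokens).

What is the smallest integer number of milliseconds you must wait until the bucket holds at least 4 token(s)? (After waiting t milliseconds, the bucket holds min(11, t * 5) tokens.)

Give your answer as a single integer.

Answer: 1

Derivation:
Need t * 5 >= 4, so t >= 4/5.
Smallest integer t = ceil(4/5) = 1.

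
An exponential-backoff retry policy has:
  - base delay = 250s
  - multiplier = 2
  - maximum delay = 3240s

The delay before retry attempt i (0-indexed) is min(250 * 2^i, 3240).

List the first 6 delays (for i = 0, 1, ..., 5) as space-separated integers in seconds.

Answer: 250 500 1000 2000 3240 3240

Derivation:
Computing each delay:
  i=0: min(250*2^0, 3240) = 250
  i=1: min(250*2^1, 3240) = 500
  i=2: min(250*2^2, 3240) = 1000
  i=3: min(250*2^3, 3240) = 2000
  i=4: min(250*2^4, 3240) = 3240
  i=5: min(250*2^5, 3240) = 3240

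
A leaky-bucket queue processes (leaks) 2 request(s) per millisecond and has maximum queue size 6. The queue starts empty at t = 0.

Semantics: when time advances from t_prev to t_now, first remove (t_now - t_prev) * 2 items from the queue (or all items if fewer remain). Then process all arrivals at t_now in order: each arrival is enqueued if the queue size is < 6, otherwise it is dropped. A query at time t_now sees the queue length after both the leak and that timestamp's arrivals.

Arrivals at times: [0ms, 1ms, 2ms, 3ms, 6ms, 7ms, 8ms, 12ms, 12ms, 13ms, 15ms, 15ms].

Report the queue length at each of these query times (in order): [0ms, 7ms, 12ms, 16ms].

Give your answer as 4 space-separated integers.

Queue lengths at query times:
  query t=0ms: backlog = 1
  query t=7ms: backlog = 1
  query t=12ms: backlog = 2
  query t=16ms: backlog = 0

Answer: 1 1 2 0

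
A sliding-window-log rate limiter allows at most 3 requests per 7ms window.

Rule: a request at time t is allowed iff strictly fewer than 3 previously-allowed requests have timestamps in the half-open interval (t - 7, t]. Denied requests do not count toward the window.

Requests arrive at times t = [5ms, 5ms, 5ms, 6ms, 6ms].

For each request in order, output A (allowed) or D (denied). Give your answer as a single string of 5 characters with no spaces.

Answer: AAADD

Derivation:
Tracking allowed requests in the window:
  req#1 t=5ms: ALLOW
  req#2 t=5ms: ALLOW
  req#3 t=5ms: ALLOW
  req#4 t=6ms: DENY
  req#5 t=6ms: DENY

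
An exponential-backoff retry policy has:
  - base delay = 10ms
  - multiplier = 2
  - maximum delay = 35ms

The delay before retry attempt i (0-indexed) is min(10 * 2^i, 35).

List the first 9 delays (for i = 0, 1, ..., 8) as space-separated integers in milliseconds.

Answer: 10 20 35 35 35 35 35 35 35

Derivation:
Computing each delay:
  i=0: min(10*2^0, 35) = 10
  i=1: min(10*2^1, 35) = 20
  i=2: min(10*2^2, 35) = 35
  i=3: min(10*2^3, 35) = 35
  i=4: min(10*2^4, 35) = 35
  i=5: min(10*2^5, 35) = 35
  i=6: min(10*2^6, 35) = 35
  i=7: min(10*2^7, 35) = 35
  i=8: min(10*2^8, 35) = 35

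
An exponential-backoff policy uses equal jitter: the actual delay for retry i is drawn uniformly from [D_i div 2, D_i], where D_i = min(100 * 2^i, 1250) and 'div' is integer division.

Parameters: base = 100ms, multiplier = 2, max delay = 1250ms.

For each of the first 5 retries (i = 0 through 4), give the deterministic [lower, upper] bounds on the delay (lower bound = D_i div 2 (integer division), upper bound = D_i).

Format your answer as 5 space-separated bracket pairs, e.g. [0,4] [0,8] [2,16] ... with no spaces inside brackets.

Computing bounds per retry:
  i=0: D_i=min(100*2^0,1250)=100, bounds=[50,100]
  i=1: D_i=min(100*2^1,1250)=200, bounds=[100,200]
  i=2: D_i=min(100*2^2,1250)=400, bounds=[200,400]
  i=3: D_i=min(100*2^3,1250)=800, bounds=[400,800]
  i=4: D_i=min(100*2^4,1250)=1250, bounds=[625,1250]

Answer: [50,100] [100,200] [200,400] [400,800] [625,1250]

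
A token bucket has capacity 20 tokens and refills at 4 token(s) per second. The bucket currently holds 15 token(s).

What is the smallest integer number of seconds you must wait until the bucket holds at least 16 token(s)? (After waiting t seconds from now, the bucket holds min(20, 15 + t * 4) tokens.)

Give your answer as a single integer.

Answer: 1

Derivation:
Need 15 + t * 4 >= 16, so t >= 1/4.
Smallest integer t = ceil(1/4) = 1.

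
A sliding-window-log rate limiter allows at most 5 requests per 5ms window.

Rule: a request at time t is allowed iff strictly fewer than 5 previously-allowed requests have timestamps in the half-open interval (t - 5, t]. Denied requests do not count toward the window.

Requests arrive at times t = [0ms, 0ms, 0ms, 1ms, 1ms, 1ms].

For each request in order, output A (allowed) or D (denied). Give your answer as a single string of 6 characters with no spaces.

Answer: AAAAAD

Derivation:
Tracking allowed requests in the window:
  req#1 t=0ms: ALLOW
  req#2 t=0ms: ALLOW
  req#3 t=0ms: ALLOW
  req#4 t=1ms: ALLOW
  req#5 t=1ms: ALLOW
  req#6 t=1ms: DENY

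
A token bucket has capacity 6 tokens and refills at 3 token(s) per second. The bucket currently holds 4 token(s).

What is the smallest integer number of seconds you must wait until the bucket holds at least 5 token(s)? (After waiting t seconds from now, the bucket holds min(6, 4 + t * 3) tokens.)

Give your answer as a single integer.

Need 4 + t * 3 >= 5, so t >= 1/3.
Smallest integer t = ceil(1/3) = 1.

Answer: 1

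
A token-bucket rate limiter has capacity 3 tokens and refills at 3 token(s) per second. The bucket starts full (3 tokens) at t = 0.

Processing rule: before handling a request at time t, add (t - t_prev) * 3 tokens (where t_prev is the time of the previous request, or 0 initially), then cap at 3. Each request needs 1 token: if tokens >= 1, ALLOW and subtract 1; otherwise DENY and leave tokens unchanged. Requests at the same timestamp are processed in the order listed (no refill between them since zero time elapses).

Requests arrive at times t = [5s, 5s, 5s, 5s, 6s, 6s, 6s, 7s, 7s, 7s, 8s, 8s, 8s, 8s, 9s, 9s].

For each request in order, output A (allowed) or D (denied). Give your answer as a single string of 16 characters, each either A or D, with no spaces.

Simulating step by step:
  req#1 t=5s: ALLOW
  req#2 t=5s: ALLOW
  req#3 t=5s: ALLOW
  req#4 t=5s: DENY
  req#5 t=6s: ALLOW
  req#6 t=6s: ALLOW
  req#7 t=6s: ALLOW
  req#8 t=7s: ALLOW
  req#9 t=7s: ALLOW
  req#10 t=7s: ALLOW
  req#11 t=8s: ALLOW
  req#12 t=8s: ALLOW
  req#13 t=8s: ALLOW
  req#14 t=8s: DENY
  req#15 t=9s: ALLOW
  req#16 t=9s: ALLOW

Answer: AAADAAAAAAAAADAA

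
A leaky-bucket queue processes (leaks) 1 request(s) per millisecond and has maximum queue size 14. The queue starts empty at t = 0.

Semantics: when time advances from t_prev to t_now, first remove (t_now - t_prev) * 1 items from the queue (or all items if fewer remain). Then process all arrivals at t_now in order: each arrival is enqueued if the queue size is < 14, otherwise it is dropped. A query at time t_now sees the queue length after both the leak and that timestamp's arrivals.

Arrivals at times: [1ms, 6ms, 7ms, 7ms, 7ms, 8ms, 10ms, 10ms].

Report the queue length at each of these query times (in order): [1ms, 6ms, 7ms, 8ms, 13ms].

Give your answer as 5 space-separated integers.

Queue lengths at query times:
  query t=1ms: backlog = 1
  query t=6ms: backlog = 1
  query t=7ms: backlog = 3
  query t=8ms: backlog = 3
  query t=13ms: backlog = 0

Answer: 1 1 3 3 0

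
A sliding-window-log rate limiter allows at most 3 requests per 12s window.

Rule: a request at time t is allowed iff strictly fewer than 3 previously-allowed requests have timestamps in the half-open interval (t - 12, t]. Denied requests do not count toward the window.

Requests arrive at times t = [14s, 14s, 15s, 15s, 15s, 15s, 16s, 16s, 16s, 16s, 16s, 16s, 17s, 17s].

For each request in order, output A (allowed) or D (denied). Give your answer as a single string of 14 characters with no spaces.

Answer: AAADDDDDDDDDDD

Derivation:
Tracking allowed requests in the window:
  req#1 t=14s: ALLOW
  req#2 t=14s: ALLOW
  req#3 t=15s: ALLOW
  req#4 t=15s: DENY
  req#5 t=15s: DENY
  req#6 t=15s: DENY
  req#7 t=16s: DENY
  req#8 t=16s: DENY
  req#9 t=16s: DENY
  req#10 t=16s: DENY
  req#11 t=16s: DENY
  req#12 t=16s: DENY
  req#13 t=17s: DENY
  req#14 t=17s: DENY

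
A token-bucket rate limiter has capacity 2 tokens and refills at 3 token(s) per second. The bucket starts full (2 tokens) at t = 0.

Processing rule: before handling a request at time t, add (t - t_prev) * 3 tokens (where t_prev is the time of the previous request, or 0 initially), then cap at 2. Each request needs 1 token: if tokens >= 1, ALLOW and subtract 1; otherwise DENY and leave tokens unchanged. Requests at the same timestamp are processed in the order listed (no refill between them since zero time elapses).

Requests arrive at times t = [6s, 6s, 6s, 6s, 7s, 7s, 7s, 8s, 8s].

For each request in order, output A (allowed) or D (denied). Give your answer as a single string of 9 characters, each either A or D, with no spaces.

Answer: AADDAADAA

Derivation:
Simulating step by step:
  req#1 t=6s: ALLOW
  req#2 t=6s: ALLOW
  req#3 t=6s: DENY
  req#4 t=6s: DENY
  req#5 t=7s: ALLOW
  req#6 t=7s: ALLOW
  req#7 t=7s: DENY
  req#8 t=8s: ALLOW
  req#9 t=8s: ALLOW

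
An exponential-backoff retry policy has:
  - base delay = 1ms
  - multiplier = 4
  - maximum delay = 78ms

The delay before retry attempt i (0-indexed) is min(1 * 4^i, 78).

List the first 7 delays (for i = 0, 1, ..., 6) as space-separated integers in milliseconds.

Computing each delay:
  i=0: min(1*4^0, 78) = 1
  i=1: min(1*4^1, 78) = 4
  i=2: min(1*4^2, 78) = 16
  i=3: min(1*4^3, 78) = 64
  i=4: min(1*4^4, 78) = 78
  i=5: min(1*4^5, 78) = 78
  i=6: min(1*4^6, 78) = 78

Answer: 1 4 16 64 78 78 78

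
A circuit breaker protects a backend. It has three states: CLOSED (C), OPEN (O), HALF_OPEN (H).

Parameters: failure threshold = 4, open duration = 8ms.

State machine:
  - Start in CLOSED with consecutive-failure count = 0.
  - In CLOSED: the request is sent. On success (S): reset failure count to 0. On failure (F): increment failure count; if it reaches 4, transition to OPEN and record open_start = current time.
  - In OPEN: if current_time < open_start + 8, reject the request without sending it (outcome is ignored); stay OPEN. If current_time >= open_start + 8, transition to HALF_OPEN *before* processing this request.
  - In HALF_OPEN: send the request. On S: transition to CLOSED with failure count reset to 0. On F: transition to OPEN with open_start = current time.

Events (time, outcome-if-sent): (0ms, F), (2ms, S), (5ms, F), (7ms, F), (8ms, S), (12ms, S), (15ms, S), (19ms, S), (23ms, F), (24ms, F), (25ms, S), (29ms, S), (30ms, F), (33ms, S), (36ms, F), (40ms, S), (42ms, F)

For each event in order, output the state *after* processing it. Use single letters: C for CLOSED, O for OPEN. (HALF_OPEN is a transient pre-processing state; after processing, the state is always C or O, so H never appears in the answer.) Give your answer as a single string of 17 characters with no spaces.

State after each event:
  event#1 t=0ms outcome=F: state=CLOSED
  event#2 t=2ms outcome=S: state=CLOSED
  event#3 t=5ms outcome=F: state=CLOSED
  event#4 t=7ms outcome=F: state=CLOSED
  event#5 t=8ms outcome=S: state=CLOSED
  event#6 t=12ms outcome=S: state=CLOSED
  event#7 t=15ms outcome=S: state=CLOSED
  event#8 t=19ms outcome=S: state=CLOSED
  event#9 t=23ms outcome=F: state=CLOSED
  event#10 t=24ms outcome=F: state=CLOSED
  event#11 t=25ms outcome=S: state=CLOSED
  event#12 t=29ms outcome=S: state=CLOSED
  event#13 t=30ms outcome=F: state=CLOSED
  event#14 t=33ms outcome=S: state=CLOSED
  event#15 t=36ms outcome=F: state=CLOSED
  event#16 t=40ms outcome=S: state=CLOSED
  event#17 t=42ms outcome=F: state=CLOSED

Answer: CCCCCCCCCCCCCCCCC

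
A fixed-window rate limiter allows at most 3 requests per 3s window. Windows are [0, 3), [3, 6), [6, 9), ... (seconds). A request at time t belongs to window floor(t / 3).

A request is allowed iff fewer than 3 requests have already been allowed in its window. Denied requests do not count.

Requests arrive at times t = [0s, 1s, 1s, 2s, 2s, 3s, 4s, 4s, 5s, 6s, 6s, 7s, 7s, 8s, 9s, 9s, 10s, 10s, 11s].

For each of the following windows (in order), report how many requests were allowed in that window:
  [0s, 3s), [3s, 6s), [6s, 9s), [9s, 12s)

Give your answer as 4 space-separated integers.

Processing requests:
  req#1 t=0s (window 0): ALLOW
  req#2 t=1s (window 0): ALLOW
  req#3 t=1s (window 0): ALLOW
  req#4 t=2s (window 0): DENY
  req#5 t=2s (window 0): DENY
  req#6 t=3s (window 1): ALLOW
  req#7 t=4s (window 1): ALLOW
  req#8 t=4s (window 1): ALLOW
  req#9 t=5s (window 1): DENY
  req#10 t=6s (window 2): ALLOW
  req#11 t=6s (window 2): ALLOW
  req#12 t=7s (window 2): ALLOW
  req#13 t=7s (window 2): DENY
  req#14 t=8s (window 2): DENY
  req#15 t=9s (window 3): ALLOW
  req#16 t=9s (window 3): ALLOW
  req#17 t=10s (window 3): ALLOW
  req#18 t=10s (window 3): DENY
  req#19 t=11s (window 3): DENY

Allowed counts by window: 3 3 3 3

Answer: 3 3 3 3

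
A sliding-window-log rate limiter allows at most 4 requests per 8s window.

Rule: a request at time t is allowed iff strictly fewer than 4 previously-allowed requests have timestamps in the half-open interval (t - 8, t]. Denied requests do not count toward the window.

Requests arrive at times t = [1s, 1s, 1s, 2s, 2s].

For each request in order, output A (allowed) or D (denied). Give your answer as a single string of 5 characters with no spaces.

Tracking allowed requests in the window:
  req#1 t=1s: ALLOW
  req#2 t=1s: ALLOW
  req#3 t=1s: ALLOW
  req#4 t=2s: ALLOW
  req#5 t=2s: DENY

Answer: AAAAD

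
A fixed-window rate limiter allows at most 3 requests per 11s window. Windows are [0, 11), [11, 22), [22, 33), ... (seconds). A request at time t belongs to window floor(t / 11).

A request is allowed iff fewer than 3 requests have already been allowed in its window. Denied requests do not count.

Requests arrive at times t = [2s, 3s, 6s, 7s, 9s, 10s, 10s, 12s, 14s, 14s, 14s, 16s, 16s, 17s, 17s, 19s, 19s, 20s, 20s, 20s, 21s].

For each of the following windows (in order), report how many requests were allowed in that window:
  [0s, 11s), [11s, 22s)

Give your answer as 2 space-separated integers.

Processing requests:
  req#1 t=2s (window 0): ALLOW
  req#2 t=3s (window 0): ALLOW
  req#3 t=6s (window 0): ALLOW
  req#4 t=7s (window 0): DENY
  req#5 t=9s (window 0): DENY
  req#6 t=10s (window 0): DENY
  req#7 t=10s (window 0): DENY
  req#8 t=12s (window 1): ALLOW
  req#9 t=14s (window 1): ALLOW
  req#10 t=14s (window 1): ALLOW
  req#11 t=14s (window 1): DENY
  req#12 t=16s (window 1): DENY
  req#13 t=16s (window 1): DENY
  req#14 t=17s (window 1): DENY
  req#15 t=17s (window 1): DENY
  req#16 t=19s (window 1): DENY
  req#17 t=19s (window 1): DENY
  req#18 t=20s (window 1): DENY
  req#19 t=20s (window 1): DENY
  req#20 t=20s (window 1): DENY
  req#21 t=21s (window 1): DENY

Allowed counts by window: 3 3

Answer: 3 3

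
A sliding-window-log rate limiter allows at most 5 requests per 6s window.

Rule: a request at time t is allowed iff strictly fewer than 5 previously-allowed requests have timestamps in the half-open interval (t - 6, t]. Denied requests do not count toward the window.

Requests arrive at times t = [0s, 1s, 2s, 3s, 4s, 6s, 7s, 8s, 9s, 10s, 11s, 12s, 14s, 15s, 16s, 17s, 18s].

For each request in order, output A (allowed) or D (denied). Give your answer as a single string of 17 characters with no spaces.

Answer: AAAAAAAAAADAAAAAA

Derivation:
Tracking allowed requests in the window:
  req#1 t=0s: ALLOW
  req#2 t=1s: ALLOW
  req#3 t=2s: ALLOW
  req#4 t=3s: ALLOW
  req#5 t=4s: ALLOW
  req#6 t=6s: ALLOW
  req#7 t=7s: ALLOW
  req#8 t=8s: ALLOW
  req#9 t=9s: ALLOW
  req#10 t=10s: ALLOW
  req#11 t=11s: DENY
  req#12 t=12s: ALLOW
  req#13 t=14s: ALLOW
  req#14 t=15s: ALLOW
  req#15 t=16s: ALLOW
  req#16 t=17s: ALLOW
  req#17 t=18s: ALLOW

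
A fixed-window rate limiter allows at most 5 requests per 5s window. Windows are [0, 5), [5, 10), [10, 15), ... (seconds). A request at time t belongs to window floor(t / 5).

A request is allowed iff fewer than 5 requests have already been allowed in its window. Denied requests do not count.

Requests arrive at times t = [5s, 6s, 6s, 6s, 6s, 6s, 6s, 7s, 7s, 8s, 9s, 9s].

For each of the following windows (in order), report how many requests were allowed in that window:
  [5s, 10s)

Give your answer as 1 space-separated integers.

Processing requests:
  req#1 t=5s (window 1): ALLOW
  req#2 t=6s (window 1): ALLOW
  req#3 t=6s (window 1): ALLOW
  req#4 t=6s (window 1): ALLOW
  req#5 t=6s (window 1): ALLOW
  req#6 t=6s (window 1): DENY
  req#7 t=6s (window 1): DENY
  req#8 t=7s (window 1): DENY
  req#9 t=7s (window 1): DENY
  req#10 t=8s (window 1): DENY
  req#11 t=9s (window 1): DENY
  req#12 t=9s (window 1): DENY

Allowed counts by window: 5

Answer: 5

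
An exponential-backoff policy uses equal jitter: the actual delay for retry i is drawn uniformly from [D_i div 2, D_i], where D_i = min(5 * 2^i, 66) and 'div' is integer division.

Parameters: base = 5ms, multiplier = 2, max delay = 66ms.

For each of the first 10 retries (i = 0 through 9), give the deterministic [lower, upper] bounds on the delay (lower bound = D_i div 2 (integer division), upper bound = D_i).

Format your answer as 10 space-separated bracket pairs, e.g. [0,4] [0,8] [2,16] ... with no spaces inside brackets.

Answer: [2,5] [5,10] [10,20] [20,40] [33,66] [33,66] [33,66] [33,66] [33,66] [33,66]

Derivation:
Computing bounds per retry:
  i=0: D_i=min(5*2^0,66)=5, bounds=[2,5]
  i=1: D_i=min(5*2^1,66)=10, bounds=[5,10]
  i=2: D_i=min(5*2^2,66)=20, bounds=[10,20]
  i=3: D_i=min(5*2^3,66)=40, bounds=[20,40]
  i=4: D_i=min(5*2^4,66)=66, bounds=[33,66]
  i=5: D_i=min(5*2^5,66)=66, bounds=[33,66]
  i=6: D_i=min(5*2^6,66)=66, bounds=[33,66]
  i=7: D_i=min(5*2^7,66)=66, bounds=[33,66]
  i=8: D_i=min(5*2^8,66)=66, bounds=[33,66]
  i=9: D_i=min(5*2^9,66)=66, bounds=[33,66]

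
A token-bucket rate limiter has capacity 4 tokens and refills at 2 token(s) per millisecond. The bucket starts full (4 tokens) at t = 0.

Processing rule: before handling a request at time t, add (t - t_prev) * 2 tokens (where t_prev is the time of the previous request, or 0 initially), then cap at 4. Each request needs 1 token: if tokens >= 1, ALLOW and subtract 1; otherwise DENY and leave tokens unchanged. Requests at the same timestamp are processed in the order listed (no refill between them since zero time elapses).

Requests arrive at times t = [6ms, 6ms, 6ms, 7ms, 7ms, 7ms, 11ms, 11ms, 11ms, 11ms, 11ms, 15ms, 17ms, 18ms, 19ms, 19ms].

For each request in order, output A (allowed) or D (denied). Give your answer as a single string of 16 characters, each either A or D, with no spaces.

Simulating step by step:
  req#1 t=6ms: ALLOW
  req#2 t=6ms: ALLOW
  req#3 t=6ms: ALLOW
  req#4 t=7ms: ALLOW
  req#5 t=7ms: ALLOW
  req#6 t=7ms: ALLOW
  req#7 t=11ms: ALLOW
  req#8 t=11ms: ALLOW
  req#9 t=11ms: ALLOW
  req#10 t=11ms: ALLOW
  req#11 t=11ms: DENY
  req#12 t=15ms: ALLOW
  req#13 t=17ms: ALLOW
  req#14 t=18ms: ALLOW
  req#15 t=19ms: ALLOW
  req#16 t=19ms: ALLOW

Answer: AAAAAAAAAADAAAAA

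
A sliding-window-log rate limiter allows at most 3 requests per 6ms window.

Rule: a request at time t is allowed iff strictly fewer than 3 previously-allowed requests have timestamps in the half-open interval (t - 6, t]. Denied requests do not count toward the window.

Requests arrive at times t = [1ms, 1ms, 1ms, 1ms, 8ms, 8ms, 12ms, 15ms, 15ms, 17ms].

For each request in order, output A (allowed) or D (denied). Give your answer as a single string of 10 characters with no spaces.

Answer: AAADAAAAAD

Derivation:
Tracking allowed requests in the window:
  req#1 t=1ms: ALLOW
  req#2 t=1ms: ALLOW
  req#3 t=1ms: ALLOW
  req#4 t=1ms: DENY
  req#5 t=8ms: ALLOW
  req#6 t=8ms: ALLOW
  req#7 t=12ms: ALLOW
  req#8 t=15ms: ALLOW
  req#9 t=15ms: ALLOW
  req#10 t=17ms: DENY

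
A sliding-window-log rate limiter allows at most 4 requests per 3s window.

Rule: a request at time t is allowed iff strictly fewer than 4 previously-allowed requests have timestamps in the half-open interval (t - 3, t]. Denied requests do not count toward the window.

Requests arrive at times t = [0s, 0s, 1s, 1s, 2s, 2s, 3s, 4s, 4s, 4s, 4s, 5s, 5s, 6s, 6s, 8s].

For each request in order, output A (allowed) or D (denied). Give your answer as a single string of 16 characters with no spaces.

Answer: AAAADDAAAADDDADA

Derivation:
Tracking allowed requests in the window:
  req#1 t=0s: ALLOW
  req#2 t=0s: ALLOW
  req#3 t=1s: ALLOW
  req#4 t=1s: ALLOW
  req#5 t=2s: DENY
  req#6 t=2s: DENY
  req#7 t=3s: ALLOW
  req#8 t=4s: ALLOW
  req#9 t=4s: ALLOW
  req#10 t=4s: ALLOW
  req#11 t=4s: DENY
  req#12 t=5s: DENY
  req#13 t=5s: DENY
  req#14 t=6s: ALLOW
  req#15 t=6s: DENY
  req#16 t=8s: ALLOW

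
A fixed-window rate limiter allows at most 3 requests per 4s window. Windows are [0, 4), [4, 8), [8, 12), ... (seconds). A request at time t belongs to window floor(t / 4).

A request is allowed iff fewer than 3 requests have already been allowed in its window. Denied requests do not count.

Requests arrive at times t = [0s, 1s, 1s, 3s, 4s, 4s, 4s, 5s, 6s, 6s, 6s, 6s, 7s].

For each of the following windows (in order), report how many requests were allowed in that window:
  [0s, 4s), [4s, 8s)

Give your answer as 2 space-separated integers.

Processing requests:
  req#1 t=0s (window 0): ALLOW
  req#2 t=1s (window 0): ALLOW
  req#3 t=1s (window 0): ALLOW
  req#4 t=3s (window 0): DENY
  req#5 t=4s (window 1): ALLOW
  req#6 t=4s (window 1): ALLOW
  req#7 t=4s (window 1): ALLOW
  req#8 t=5s (window 1): DENY
  req#9 t=6s (window 1): DENY
  req#10 t=6s (window 1): DENY
  req#11 t=6s (window 1): DENY
  req#12 t=6s (window 1): DENY
  req#13 t=7s (window 1): DENY

Allowed counts by window: 3 3

Answer: 3 3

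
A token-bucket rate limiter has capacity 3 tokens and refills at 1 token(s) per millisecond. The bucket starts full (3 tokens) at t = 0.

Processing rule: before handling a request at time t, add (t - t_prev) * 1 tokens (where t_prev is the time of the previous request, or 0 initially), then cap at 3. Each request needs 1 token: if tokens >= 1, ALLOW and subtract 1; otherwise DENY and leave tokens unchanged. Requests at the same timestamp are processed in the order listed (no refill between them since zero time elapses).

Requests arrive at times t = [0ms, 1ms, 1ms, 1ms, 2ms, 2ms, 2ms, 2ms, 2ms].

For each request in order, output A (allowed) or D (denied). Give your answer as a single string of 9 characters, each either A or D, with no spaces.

Answer: AAAAADDDD

Derivation:
Simulating step by step:
  req#1 t=0ms: ALLOW
  req#2 t=1ms: ALLOW
  req#3 t=1ms: ALLOW
  req#4 t=1ms: ALLOW
  req#5 t=2ms: ALLOW
  req#6 t=2ms: DENY
  req#7 t=2ms: DENY
  req#8 t=2ms: DENY
  req#9 t=2ms: DENY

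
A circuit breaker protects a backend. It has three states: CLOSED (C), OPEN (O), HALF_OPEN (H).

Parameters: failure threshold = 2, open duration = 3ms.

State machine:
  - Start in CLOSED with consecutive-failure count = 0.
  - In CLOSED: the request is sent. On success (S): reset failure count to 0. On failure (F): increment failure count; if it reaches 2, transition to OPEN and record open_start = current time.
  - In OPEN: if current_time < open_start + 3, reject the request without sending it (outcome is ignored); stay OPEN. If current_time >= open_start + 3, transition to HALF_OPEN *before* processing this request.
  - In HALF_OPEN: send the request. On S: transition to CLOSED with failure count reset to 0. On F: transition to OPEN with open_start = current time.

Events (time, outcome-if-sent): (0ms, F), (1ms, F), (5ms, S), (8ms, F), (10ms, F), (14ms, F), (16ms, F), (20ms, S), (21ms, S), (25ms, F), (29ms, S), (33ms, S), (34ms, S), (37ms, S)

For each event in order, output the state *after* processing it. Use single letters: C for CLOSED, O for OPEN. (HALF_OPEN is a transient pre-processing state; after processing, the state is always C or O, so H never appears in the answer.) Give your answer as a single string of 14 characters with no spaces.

State after each event:
  event#1 t=0ms outcome=F: state=CLOSED
  event#2 t=1ms outcome=F: state=OPEN
  event#3 t=5ms outcome=S: state=CLOSED
  event#4 t=8ms outcome=F: state=CLOSED
  event#5 t=10ms outcome=F: state=OPEN
  event#6 t=14ms outcome=F: state=OPEN
  event#7 t=16ms outcome=F: state=OPEN
  event#8 t=20ms outcome=S: state=CLOSED
  event#9 t=21ms outcome=S: state=CLOSED
  event#10 t=25ms outcome=F: state=CLOSED
  event#11 t=29ms outcome=S: state=CLOSED
  event#12 t=33ms outcome=S: state=CLOSED
  event#13 t=34ms outcome=S: state=CLOSED
  event#14 t=37ms outcome=S: state=CLOSED

Answer: COCCOOOCCCCCCC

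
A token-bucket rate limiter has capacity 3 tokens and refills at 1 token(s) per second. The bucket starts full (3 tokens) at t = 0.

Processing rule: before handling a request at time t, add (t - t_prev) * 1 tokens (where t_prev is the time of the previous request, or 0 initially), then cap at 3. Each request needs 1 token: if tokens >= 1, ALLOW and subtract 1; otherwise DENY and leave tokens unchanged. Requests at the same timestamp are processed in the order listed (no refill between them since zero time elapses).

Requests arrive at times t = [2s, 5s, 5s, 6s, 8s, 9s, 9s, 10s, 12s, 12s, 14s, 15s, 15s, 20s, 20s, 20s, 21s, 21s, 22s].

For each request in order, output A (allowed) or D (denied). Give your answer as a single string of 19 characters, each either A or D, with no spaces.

Simulating step by step:
  req#1 t=2s: ALLOW
  req#2 t=5s: ALLOW
  req#3 t=5s: ALLOW
  req#4 t=6s: ALLOW
  req#5 t=8s: ALLOW
  req#6 t=9s: ALLOW
  req#7 t=9s: ALLOW
  req#8 t=10s: ALLOW
  req#9 t=12s: ALLOW
  req#10 t=12s: ALLOW
  req#11 t=14s: ALLOW
  req#12 t=15s: ALLOW
  req#13 t=15s: ALLOW
  req#14 t=20s: ALLOW
  req#15 t=20s: ALLOW
  req#16 t=20s: ALLOW
  req#17 t=21s: ALLOW
  req#18 t=21s: DENY
  req#19 t=22s: ALLOW

Answer: AAAAAAAAAAAAAAAAADA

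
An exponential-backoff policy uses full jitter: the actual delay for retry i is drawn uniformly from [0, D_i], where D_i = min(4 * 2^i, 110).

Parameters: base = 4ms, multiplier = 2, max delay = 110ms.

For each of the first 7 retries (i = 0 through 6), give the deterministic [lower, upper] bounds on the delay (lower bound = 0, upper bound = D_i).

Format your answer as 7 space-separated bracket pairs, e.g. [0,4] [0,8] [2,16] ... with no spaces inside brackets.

Answer: [0,4] [0,8] [0,16] [0,32] [0,64] [0,110] [0,110]

Derivation:
Computing bounds per retry:
  i=0: D_i=min(4*2^0,110)=4, bounds=[0,4]
  i=1: D_i=min(4*2^1,110)=8, bounds=[0,8]
  i=2: D_i=min(4*2^2,110)=16, bounds=[0,16]
  i=3: D_i=min(4*2^3,110)=32, bounds=[0,32]
  i=4: D_i=min(4*2^4,110)=64, bounds=[0,64]
  i=5: D_i=min(4*2^5,110)=110, bounds=[0,110]
  i=6: D_i=min(4*2^6,110)=110, bounds=[0,110]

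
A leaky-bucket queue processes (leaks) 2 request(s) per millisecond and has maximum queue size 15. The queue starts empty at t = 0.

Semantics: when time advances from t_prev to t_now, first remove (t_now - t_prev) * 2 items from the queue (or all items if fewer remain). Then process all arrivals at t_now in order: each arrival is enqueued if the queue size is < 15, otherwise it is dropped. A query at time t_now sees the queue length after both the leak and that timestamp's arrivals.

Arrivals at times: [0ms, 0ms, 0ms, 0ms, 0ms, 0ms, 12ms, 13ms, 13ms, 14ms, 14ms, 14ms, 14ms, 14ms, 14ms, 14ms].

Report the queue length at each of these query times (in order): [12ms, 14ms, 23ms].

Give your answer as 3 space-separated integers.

Answer: 1 7 0

Derivation:
Queue lengths at query times:
  query t=12ms: backlog = 1
  query t=14ms: backlog = 7
  query t=23ms: backlog = 0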